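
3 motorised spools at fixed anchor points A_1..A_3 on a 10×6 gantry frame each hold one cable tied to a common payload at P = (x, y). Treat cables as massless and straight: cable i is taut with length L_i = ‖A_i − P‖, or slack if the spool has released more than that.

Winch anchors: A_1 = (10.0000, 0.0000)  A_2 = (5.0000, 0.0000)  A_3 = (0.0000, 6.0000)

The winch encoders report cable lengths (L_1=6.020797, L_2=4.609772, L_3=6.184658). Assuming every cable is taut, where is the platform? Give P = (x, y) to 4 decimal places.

(6.0000, 4.5000)

circle eqns → linear via eq_j − eq_1; set q_j = A_j·A_j − L_j²
q_1 = 100.0000+0.0000−36.2500 = 63.7500
10.0000·x + 0.0000·y = q_1−q_2 = 60.0000
20.0000·x − 12.0000·y = q_1−q_3 = 66.0000
solve first two rows → x=6.0000, y=4.5000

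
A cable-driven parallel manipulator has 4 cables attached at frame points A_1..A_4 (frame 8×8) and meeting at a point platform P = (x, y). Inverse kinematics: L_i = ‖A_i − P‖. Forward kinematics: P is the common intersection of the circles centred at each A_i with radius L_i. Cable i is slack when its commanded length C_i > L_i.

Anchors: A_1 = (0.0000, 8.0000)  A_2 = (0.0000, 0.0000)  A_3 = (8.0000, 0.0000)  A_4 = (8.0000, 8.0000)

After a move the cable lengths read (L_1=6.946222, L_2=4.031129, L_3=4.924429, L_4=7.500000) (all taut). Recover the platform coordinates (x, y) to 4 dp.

(3.5000, 2.0000)

each cable: (A_i−P)·(A_i−P) = L_i²; let q_i = ‖A_i‖²−L_i²
q_1 = 0.0000+64.0000−48.2500 = 15.7500
row 1: 0.0000x + 16.0000y = 32.0000  (q_2=-16.2500)
row 2: -16.0000x + 16.0000y = -24.0000  (q_3=39.7500)
row 3: -16.0000x + 0.0000y = -56.0000  (q_4=71.7500)
Cramer on rows 1–2 → x = 3.5000, y = 2.0000
check cable 4: ‖A_4−P‖² = 56.2500 ≈ L_4² = 56.2500 ✓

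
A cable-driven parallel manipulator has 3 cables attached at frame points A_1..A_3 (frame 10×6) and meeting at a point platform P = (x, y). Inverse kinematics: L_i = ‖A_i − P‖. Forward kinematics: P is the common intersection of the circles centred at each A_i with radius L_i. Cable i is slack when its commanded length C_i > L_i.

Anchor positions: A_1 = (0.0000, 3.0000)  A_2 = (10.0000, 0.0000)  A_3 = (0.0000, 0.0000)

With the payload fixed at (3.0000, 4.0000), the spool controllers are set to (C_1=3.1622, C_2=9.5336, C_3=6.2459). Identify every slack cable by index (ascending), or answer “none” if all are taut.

2, 3

i=1: geometric 3.1623 vs commanded 3.1622 ⇒ taut
i=2: geometric 8.0623 vs commanded 9.5336 ⇒ slack
i=3: geometric 5.0000 vs commanded 6.2459 ⇒ slack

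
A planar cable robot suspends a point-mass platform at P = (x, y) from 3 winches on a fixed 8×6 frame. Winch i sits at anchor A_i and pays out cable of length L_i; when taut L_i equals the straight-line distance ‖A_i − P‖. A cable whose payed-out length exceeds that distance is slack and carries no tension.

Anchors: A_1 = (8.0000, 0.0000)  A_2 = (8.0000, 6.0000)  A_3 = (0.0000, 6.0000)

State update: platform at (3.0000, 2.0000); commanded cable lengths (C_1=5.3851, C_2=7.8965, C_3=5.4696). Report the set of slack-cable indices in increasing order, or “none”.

2, 3

cable 1: L_1 = ‖A_1−P‖ = 5.3852;  C_1 = 5.3851 → taut
cable 2: L_2 = ‖A_2−P‖ = 6.4031;  C_2 = 7.8965 → slack
cable 3: L_3 = ‖A_3−P‖ = 5.0000;  C_3 = 5.4696 → slack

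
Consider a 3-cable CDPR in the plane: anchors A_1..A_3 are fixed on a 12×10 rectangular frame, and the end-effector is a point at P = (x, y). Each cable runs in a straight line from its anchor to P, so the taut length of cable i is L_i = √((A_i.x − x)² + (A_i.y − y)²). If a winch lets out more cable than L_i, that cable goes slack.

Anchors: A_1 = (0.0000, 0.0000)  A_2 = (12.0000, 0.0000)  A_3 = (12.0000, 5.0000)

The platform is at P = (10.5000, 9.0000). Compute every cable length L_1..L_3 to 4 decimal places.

(13.8293, 9.1241, 4.2720)

L_1 = √((0.0000−10.5000)² + (0.0000−9.0000)²) = 13.8293
L_2 = √((12.0000−10.5000)² + (0.0000−9.0000)²) = 9.1241
L_3 = √((12.0000−10.5000)² + (5.0000−9.0000)²) = 4.2720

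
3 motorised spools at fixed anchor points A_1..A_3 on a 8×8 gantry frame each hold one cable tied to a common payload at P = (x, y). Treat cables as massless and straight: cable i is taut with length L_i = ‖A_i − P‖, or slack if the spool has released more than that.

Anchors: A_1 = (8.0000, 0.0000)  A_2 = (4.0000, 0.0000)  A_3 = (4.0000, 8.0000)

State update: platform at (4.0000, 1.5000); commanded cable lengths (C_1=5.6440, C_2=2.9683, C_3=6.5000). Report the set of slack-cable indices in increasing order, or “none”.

1, 2

cable 1: √((4.0000)²+(-1.5000)²)=4.2720, C_1=5.6440: slack
cable 2: √((0.0000)²+(-1.5000)²)=1.5000, C_2=2.9683: slack
cable 3: √((0.0000)²+(6.5000)²)=6.5000, C_3=6.5000: taut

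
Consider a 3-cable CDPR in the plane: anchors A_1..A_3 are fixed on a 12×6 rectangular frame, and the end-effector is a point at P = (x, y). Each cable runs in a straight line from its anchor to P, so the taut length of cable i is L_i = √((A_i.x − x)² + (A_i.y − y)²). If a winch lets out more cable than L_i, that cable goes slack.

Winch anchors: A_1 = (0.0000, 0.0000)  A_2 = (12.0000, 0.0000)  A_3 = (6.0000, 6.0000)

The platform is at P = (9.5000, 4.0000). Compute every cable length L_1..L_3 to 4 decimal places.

(10.3078, 4.7170, 4.0311)

L_1: Δ = A_1−P = (-9.5000, -4.0000) → ‖Δ‖ = √106.2500 = 10.3078
L_2: Δ = A_2−P = (2.5000, -4.0000) → ‖Δ‖ = √22.2500 = 4.7170
L_3: Δ = A_3−P = (-3.5000, 2.0000) → ‖Δ‖ = √16.2500 = 4.0311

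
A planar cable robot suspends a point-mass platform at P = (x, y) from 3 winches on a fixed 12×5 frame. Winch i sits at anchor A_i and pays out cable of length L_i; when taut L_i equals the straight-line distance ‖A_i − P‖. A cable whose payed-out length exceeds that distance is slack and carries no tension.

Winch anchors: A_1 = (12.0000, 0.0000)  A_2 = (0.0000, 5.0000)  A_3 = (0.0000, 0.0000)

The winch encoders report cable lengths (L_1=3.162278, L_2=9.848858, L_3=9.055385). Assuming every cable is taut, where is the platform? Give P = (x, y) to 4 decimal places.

(9.0000, 1.0000)

each cable: (A_i−P)·(A_i−P) = L_i²; let c_i = ‖A_i‖²−L_i²
c_1 = 144.0000+0.0000−10.0000 = 134.0000
row 1: 24.0000x − 10.0000y = 206.0000  (c_2=-72.0000)
row 2: 24.0000x + 0.0000y = 216.0000  (c_3=-82.0000)
Cramer on rows 1–2 → x = 9.0000, y = 1.0000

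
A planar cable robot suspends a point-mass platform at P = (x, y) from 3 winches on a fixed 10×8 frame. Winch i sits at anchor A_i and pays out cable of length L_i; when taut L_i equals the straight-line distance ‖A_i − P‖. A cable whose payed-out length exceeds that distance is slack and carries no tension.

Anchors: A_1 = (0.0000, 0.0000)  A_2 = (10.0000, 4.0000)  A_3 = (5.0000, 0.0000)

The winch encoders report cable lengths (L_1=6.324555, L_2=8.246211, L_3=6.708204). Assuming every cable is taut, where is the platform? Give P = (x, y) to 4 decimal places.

(2.0000, 6.0000)

expand ‖A_i−P‖²=L_i² and subtract eq 1 (q_i ≔ ‖A_i‖²−L_i²)
q_1 = 0.0000+0.0000−40.0000 = -40.0000
eq1−eq2 → [-20.0000  -8.0000]·P = -88.0000
eq1−eq3 → [-10.0000  0.0000]·P = -20.0000
2×2 solve → P = (2.0000, 6.0000)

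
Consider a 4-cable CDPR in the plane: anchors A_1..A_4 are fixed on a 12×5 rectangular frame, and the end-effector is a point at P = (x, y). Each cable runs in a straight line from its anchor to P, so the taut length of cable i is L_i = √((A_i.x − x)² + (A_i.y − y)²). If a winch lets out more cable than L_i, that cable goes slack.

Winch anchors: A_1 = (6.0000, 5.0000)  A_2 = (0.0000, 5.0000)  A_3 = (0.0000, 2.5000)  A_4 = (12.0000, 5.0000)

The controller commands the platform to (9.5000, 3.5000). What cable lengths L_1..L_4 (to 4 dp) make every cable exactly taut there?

(3.8079, 9.6177, 9.5525, 2.9155)

cable 1: Δx=-3.5000, Δy=1.5000; L_1 = √(Δx²+Δy²) = 3.8079
cable 2: Δx=-9.5000, Δy=1.5000; L_2 = √(Δx²+Δy²) = 9.6177
cable 3: Δx=-9.5000, Δy=-1.0000; L_3 = √(Δx²+Δy²) = 9.5525
cable 4: Δx=2.5000, Δy=1.5000; L_4 = √(Δx²+Δy²) = 2.9155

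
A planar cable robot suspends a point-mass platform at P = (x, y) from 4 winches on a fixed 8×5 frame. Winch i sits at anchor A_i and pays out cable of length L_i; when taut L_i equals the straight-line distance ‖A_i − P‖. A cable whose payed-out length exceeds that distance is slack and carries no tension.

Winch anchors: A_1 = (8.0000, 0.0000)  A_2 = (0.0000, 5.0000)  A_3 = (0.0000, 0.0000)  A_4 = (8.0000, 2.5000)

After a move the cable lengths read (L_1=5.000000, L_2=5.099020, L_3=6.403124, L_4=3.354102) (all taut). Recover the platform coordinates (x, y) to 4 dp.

(5.0000, 4.0000)

circle eqns → linear via eq_j − eq_1; set c_j = A_j·A_j − L_j²
c_1 = 64.0000+0.0000−25.0000 = 39.0000
16.0000·x − 10.0000·y = c_1−c_2 = 40.0000
16.0000·x + 0.0000·y = c_1−c_3 = 80.0000
0.0000·x − 5.0000·y = c_1−c_4 = -20.0000
solve first two rows → x=5.0000, y=4.0000
check cable 4: ‖A_4−P‖² = 11.2500 ≈ L_4² = 11.2500 ✓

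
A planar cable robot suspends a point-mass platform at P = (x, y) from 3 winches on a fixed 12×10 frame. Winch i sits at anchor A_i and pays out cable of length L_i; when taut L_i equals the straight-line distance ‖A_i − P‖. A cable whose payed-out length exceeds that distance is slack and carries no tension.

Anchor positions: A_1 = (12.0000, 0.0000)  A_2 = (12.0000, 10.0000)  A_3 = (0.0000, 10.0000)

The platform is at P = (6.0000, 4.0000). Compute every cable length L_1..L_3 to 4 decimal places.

(7.2111, 8.4853, 8.4853)

L_1 = √((12.0000−6.0000)² + (0.0000−4.0000)²) = 7.2111
L_2 = √((12.0000−6.0000)² + (10.0000−4.0000)²) = 8.4853
L_3 = √((0.0000−6.0000)² + (10.0000−4.0000)²) = 8.4853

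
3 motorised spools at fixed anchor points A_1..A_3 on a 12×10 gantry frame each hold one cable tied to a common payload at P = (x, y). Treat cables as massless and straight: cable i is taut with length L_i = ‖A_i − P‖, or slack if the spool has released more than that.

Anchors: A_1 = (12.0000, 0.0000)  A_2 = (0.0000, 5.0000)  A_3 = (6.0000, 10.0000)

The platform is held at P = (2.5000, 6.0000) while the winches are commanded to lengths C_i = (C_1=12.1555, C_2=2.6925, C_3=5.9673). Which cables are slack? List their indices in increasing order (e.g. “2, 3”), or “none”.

i=1: geometric 11.2361 vs commanded 12.1555 ⇒ slack
i=2: geometric 2.6926 vs commanded 2.6925 ⇒ taut
i=3: geometric 5.3151 vs commanded 5.9673 ⇒ slack

1, 3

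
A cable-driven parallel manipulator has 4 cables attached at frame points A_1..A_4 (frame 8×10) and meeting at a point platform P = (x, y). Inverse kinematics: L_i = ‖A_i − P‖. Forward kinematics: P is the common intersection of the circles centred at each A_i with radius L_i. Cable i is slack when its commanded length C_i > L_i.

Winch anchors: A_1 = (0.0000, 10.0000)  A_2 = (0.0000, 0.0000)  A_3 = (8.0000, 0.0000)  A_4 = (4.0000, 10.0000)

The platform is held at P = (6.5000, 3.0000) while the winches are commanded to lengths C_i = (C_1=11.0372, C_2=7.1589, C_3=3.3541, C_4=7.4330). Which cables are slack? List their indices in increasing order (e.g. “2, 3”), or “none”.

1

i=1: geometric 9.5525 vs commanded 11.0372 ⇒ slack
i=2: geometric 7.1589 vs commanded 7.1589 ⇒ taut
i=3: geometric 3.3541 vs commanded 3.3541 ⇒ taut
i=4: geometric 7.4330 vs commanded 7.4330 ⇒ taut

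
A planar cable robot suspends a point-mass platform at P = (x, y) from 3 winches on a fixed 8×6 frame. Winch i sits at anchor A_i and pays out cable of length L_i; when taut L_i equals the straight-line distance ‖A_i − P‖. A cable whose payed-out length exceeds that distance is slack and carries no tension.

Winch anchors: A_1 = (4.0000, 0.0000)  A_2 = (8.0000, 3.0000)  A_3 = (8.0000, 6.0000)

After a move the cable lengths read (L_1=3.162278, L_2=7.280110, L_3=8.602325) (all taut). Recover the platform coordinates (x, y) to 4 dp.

(1.0000, 1.0000)

expand ‖A_i−P‖²=L_i² and subtract eq 1 (k_i ≔ ‖A_i‖²−L_i²)
k_1 = 16.0000+0.0000−10.0000 = 6.0000
eq1−eq2 → [-8.0000  -6.0000]·P = -14.0000
eq1−eq3 → [-8.0000  -12.0000]·P = -20.0000
2×2 solve → P = (1.0000, 1.0000)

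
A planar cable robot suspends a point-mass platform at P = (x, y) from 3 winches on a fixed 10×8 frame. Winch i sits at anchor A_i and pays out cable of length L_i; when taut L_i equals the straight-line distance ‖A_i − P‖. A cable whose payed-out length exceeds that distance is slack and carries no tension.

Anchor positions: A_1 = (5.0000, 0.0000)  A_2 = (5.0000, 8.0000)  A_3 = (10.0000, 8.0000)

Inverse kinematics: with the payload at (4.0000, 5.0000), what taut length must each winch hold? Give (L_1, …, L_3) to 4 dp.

(5.0990, 3.1623, 6.7082)

cable 1: Δx=1.0000, Δy=-5.0000; L_1 = √(Δx²+Δy²) = 5.0990
cable 2: Δx=1.0000, Δy=3.0000; L_2 = √(Δx²+Δy²) = 3.1623
cable 3: Δx=6.0000, Δy=3.0000; L_3 = √(Δx²+Δy²) = 6.7082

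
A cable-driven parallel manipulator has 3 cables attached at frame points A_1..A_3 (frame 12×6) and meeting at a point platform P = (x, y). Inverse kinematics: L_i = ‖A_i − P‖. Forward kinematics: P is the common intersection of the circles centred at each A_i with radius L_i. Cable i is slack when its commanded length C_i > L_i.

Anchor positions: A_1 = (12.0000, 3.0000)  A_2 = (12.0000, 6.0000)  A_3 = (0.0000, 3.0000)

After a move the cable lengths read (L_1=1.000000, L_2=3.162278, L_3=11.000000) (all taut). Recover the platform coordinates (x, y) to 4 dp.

each cable: (A_i−P)·(A_i−P) = L_i²; let k_i = ‖A_i‖²−L_i²
k_1 = 144.0000+9.0000−1.0000 = 152.0000
row 1: 0.0000x − 6.0000y = -18.0000  (k_2=170.0000)
row 2: 24.0000x + 0.0000y = 264.0000  (k_3=-112.0000)
Cramer on rows 1–2 → x = 11.0000, y = 3.0000

(11.0000, 3.0000)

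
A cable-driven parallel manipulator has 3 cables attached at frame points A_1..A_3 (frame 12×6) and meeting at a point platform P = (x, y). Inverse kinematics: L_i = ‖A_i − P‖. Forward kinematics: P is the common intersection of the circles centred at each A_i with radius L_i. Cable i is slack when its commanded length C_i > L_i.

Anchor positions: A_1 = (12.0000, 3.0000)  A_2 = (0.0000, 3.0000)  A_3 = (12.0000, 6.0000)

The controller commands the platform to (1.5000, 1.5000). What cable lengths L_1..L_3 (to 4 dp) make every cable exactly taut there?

(10.6066, 2.1213, 11.4237)

cable 1: Δx=10.5000, Δy=1.5000; L_1 = √(Δx²+Δy²) = 10.6066
cable 2: Δx=-1.5000, Δy=1.5000; L_2 = √(Δx²+Δy²) = 2.1213
cable 3: Δx=10.5000, Δy=4.5000; L_3 = √(Δx²+Δy²) = 11.4237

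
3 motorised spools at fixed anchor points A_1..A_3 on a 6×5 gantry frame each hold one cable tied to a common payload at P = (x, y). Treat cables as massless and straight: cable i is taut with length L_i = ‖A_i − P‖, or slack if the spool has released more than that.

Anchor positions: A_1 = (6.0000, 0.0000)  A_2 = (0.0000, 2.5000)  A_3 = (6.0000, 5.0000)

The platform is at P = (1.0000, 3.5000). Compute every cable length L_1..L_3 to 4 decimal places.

L_1 = √((6.0000−1.0000)² + (0.0000−3.5000)²) = 6.1033
L_2 = √((0.0000−1.0000)² + (2.5000−3.5000)²) = 1.4142
L_3 = √((6.0000−1.0000)² + (5.0000−3.5000)²) = 5.2202

(6.1033, 1.4142, 5.2202)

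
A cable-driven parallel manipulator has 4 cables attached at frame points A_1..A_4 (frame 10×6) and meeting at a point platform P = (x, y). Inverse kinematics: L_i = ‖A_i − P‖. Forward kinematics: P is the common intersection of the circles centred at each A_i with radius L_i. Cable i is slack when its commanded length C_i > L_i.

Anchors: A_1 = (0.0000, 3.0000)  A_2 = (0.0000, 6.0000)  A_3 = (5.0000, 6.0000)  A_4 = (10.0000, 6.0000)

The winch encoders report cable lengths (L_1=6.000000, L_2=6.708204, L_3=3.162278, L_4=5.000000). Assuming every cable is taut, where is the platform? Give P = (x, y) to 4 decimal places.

expand ‖A_i−P‖²=L_i² and subtract eq 1 (q_i ≔ ‖A_i‖²−L_i²)
q_1 = 0.0000+9.0000−36.0000 = -27.0000
eq1−eq2 → [0.0000  -6.0000]·P = -18.0000
eq1−eq3 → [-10.0000  -6.0000]·P = -78.0000
eq1−eq4 → [-20.0000  -6.0000]·P = -138.0000
2×2 solve → P = (6.0000, 3.0000)
check cable 4: ‖A_4−P‖² = 25.0000 ≈ L_4² = 25.0000 ✓

(6.0000, 3.0000)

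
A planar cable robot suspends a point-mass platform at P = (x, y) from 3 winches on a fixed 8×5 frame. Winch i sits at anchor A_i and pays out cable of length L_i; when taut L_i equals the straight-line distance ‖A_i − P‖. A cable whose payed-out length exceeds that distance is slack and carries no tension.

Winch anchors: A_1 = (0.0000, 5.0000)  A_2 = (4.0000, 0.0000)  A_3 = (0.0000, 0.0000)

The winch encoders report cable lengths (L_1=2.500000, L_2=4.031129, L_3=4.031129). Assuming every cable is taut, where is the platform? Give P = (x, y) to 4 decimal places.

expand ‖A_i−P‖²=L_i² and subtract eq 1 (c_i ≔ ‖A_i‖²−L_i²)
c_1 = 0.0000+25.0000−6.2500 = 18.7500
eq1−eq2 → [-8.0000  10.0000]·P = 19.0000
eq1−eq3 → [0.0000  10.0000]·P = 35.0000
2×2 solve → P = (2.0000, 3.5000)

(2.0000, 3.5000)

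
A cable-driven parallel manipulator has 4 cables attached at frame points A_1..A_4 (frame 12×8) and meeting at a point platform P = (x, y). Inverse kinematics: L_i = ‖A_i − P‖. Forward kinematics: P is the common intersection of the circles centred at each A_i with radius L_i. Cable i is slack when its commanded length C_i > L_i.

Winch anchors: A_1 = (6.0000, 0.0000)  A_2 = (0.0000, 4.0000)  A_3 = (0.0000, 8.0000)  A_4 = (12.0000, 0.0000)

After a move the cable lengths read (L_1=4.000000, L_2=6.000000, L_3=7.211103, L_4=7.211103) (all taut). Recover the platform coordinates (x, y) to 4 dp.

(6.0000, 4.0000)

each cable: (A_i−P)·(A_i−P) = L_i²; let q_i = ‖A_i‖²−L_i²
q_1 = 36.0000+0.0000−16.0000 = 20.0000
row 1: 12.0000x − 8.0000y = 40.0000  (q_2=-20.0000)
row 2: 12.0000x − 16.0000y = 8.0000  (q_3=12.0000)
row 3: -12.0000x + 0.0000y = -72.0000  (q_4=92.0000)
Cramer on rows 1–2 → x = 6.0000, y = 4.0000
check cable 4: ‖A_4−P‖² = 52.0000 ≈ L_4² = 52.0000 ✓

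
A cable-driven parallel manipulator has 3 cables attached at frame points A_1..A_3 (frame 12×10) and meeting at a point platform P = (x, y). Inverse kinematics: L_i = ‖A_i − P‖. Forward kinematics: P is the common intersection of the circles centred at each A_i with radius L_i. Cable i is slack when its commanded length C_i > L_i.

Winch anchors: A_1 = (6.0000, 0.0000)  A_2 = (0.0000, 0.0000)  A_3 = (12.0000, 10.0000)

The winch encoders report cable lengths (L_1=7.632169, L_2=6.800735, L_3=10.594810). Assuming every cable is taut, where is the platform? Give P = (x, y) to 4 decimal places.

circle eqns → linear via eq_j − eq_1; set q_j = A_j·A_j − L_j²
q_1 = 36.0000+0.0000−58.2500 = -22.2500
12.0000·x + 0.0000·y = q_1−q_2 = 24.0000
-12.0000·x − 20.0000·y = q_1−q_3 = -154.0000
solve first two rows → x=2.0000, y=6.5000

(2.0000, 6.5000)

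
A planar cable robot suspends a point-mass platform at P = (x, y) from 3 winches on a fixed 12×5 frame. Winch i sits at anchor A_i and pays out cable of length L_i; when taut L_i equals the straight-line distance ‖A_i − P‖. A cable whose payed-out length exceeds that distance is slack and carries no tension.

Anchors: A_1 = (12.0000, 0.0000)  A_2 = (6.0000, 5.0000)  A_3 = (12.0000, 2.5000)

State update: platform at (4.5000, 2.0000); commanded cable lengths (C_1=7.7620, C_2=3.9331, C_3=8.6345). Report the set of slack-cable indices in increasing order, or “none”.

2, 3

cable 1: L_1 = ‖A_1−P‖ = 7.7621;  C_1 = 7.7620 → taut
cable 2: L_2 = ‖A_2−P‖ = 3.3541;  C_2 = 3.9331 → slack
cable 3: L_3 = ‖A_3−P‖ = 7.5166;  C_3 = 8.6345 → slack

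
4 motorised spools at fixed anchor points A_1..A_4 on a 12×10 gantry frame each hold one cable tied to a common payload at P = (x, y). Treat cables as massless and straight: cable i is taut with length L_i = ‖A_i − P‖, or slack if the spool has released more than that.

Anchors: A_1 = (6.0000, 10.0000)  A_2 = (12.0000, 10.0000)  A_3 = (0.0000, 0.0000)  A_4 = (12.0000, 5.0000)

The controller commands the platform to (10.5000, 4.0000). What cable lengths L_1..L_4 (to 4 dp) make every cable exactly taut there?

cable 1: Δx=-4.5000, Δy=6.0000; L_1 = √(Δx²+Δy²) = 7.5000
cable 2: Δx=1.5000, Δy=6.0000; L_2 = √(Δx²+Δy²) = 6.1847
cable 3: Δx=-10.5000, Δy=-4.0000; L_3 = √(Δx²+Δy²) = 11.2361
cable 4: Δx=1.5000, Δy=1.0000; L_4 = √(Δx²+Δy²) = 1.8028

(7.5000, 6.1847, 11.2361, 1.8028)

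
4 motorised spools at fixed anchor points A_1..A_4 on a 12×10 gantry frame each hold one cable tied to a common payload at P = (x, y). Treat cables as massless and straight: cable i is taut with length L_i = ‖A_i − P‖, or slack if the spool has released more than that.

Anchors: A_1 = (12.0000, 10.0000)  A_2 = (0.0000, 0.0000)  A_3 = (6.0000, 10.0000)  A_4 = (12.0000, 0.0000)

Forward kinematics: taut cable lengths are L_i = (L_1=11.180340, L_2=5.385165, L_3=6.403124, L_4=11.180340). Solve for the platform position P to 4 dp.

each cable: (A_i−P)·(A_i−P) = L_i²; let q_i = ‖A_i‖²−L_i²
q_1 = 144.0000+100.0000−125.0000 = 119.0000
row 1: 24.0000x + 20.0000y = 148.0000  (q_2=-29.0000)
row 2: 12.0000x + 0.0000y = 24.0000  (q_3=95.0000)
row 3: 0.0000x + 20.0000y = 100.0000  (q_4=19.0000)
Cramer on rows 1–2 → x = 2.0000, y = 5.0000
check cable 4: ‖A_4−P‖² = 125.0000 ≈ L_4² = 125.0000 ✓

(2.0000, 5.0000)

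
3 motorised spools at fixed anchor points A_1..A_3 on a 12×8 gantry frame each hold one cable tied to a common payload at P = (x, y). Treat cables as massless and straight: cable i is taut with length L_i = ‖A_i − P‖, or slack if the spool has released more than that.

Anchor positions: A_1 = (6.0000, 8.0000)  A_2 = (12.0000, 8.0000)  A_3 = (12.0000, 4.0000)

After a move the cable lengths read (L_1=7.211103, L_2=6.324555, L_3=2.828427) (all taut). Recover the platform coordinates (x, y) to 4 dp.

circle eqns → linear via eq_j − eq_1; set c_j = A_j·A_j − L_j²
c_1 = 36.0000+64.0000−52.0000 = 48.0000
-12.0000·x + 0.0000·y = c_1−c_2 = -120.0000
-12.0000·x + 8.0000·y = c_1−c_3 = -104.0000
solve first two rows → x=10.0000, y=2.0000

(10.0000, 2.0000)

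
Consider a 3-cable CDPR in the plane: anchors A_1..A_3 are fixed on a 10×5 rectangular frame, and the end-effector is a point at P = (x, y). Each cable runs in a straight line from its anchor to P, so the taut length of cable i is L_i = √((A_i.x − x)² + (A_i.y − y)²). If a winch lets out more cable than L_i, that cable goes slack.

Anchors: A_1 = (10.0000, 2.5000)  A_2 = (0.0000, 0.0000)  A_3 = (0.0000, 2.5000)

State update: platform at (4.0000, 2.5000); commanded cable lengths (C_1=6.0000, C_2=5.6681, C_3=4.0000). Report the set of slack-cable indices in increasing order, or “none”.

2

cable 1: L_1 = ‖A_1−P‖ = 6.0000;  C_1 = 6.0000 → taut
cable 2: L_2 = ‖A_2−P‖ = 4.7170;  C_2 = 5.6681 → slack
cable 3: L_3 = ‖A_3−P‖ = 4.0000;  C_3 = 4.0000 → taut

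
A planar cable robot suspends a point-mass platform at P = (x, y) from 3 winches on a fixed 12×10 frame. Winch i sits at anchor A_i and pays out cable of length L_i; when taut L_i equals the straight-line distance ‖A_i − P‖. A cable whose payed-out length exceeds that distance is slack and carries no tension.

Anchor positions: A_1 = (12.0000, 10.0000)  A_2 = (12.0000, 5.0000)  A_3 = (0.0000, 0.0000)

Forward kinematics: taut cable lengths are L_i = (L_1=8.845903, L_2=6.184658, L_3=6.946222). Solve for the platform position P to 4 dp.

(6.0000, 3.5000)

circle eqns → linear via eq_j − eq_1; set q_j = A_j·A_j − L_j²
q_1 = 144.0000+100.0000−78.2500 = 165.7500
0.0000·x + 10.0000·y = q_1−q_2 = 35.0000
24.0000·x + 20.0000·y = q_1−q_3 = 214.0000
solve first two rows → x=6.0000, y=3.5000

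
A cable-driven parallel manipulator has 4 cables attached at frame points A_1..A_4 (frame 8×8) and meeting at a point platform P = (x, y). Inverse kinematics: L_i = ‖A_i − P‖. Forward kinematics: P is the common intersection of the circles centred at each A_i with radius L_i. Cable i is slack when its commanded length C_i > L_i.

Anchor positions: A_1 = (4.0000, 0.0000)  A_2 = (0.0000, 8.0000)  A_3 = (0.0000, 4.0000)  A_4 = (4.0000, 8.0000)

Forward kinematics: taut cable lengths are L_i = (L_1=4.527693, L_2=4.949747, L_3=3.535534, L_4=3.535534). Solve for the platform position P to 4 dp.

(3.5000, 4.5000)

expand ‖A_i−P‖²=L_i² and subtract eq 1 (c_i ≔ ‖A_i‖²−L_i²)
c_1 = 16.0000+0.0000−20.5000 = -4.5000
eq1−eq2 → [8.0000  -16.0000]·P = -44.0000
eq1−eq3 → [8.0000  -8.0000]·P = -8.0000
eq1−eq4 → [0.0000  -16.0000]·P = -72.0000
2×2 solve → P = (3.5000, 4.5000)
check cable 4: ‖A_4−P‖² = 12.5000 ≈ L_4² = 12.5000 ✓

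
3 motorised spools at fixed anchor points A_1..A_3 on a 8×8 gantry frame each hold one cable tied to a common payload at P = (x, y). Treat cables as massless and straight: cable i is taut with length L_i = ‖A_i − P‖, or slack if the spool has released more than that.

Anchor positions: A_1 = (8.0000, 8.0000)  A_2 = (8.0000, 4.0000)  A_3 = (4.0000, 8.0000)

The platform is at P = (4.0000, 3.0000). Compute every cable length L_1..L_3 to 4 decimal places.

cable 1: Δx=4.0000, Δy=5.0000; L_1 = √(Δx²+Δy²) = 6.4031
cable 2: Δx=4.0000, Δy=1.0000; L_2 = √(Δx²+Δy²) = 4.1231
cable 3: Δx=0.0000, Δy=5.0000; L_3 = √(Δx²+Δy²) = 5.0000

(6.4031, 4.1231, 5.0000)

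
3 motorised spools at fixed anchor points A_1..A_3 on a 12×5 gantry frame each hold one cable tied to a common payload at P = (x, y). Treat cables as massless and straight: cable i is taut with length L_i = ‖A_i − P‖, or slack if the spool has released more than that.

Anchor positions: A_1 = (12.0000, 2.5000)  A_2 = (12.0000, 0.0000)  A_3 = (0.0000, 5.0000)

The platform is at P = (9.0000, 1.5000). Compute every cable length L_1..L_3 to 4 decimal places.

L_1: Δ = A_1−P = (3.0000, 1.0000) → ‖Δ‖ = √10.0000 = 3.1623
L_2: Δ = A_2−P = (3.0000, -1.5000) → ‖Δ‖ = √11.2500 = 3.3541
L_3: Δ = A_3−P = (-9.0000, 3.5000) → ‖Δ‖ = √93.2500 = 9.6566

(3.1623, 3.3541, 9.6566)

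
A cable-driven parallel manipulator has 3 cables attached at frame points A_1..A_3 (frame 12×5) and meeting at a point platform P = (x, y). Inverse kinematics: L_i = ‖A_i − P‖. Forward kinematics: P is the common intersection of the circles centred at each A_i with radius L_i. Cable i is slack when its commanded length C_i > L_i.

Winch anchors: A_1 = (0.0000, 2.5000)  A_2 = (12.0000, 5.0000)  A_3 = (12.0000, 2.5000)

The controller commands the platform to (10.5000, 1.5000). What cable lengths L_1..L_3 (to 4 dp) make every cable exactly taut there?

L_1 = √((0.0000−10.5000)² + (2.5000−1.5000)²) = 10.5475
L_2 = √((12.0000−10.5000)² + (5.0000−1.5000)²) = 3.8079
L_3 = √((12.0000−10.5000)² + (2.5000−1.5000)²) = 1.8028

(10.5475, 3.8079, 1.8028)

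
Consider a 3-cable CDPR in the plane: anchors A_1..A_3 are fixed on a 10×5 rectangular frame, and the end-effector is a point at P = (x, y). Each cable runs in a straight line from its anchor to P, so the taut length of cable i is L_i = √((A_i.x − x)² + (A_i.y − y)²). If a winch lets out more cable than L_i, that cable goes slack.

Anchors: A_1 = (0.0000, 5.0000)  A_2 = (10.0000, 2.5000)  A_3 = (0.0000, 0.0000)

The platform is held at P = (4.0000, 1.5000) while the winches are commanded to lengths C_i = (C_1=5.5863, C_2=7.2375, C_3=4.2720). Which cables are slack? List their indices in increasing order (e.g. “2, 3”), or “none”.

i=1: geometric 5.3151 vs commanded 5.5863 ⇒ slack
i=2: geometric 6.0828 vs commanded 7.2375 ⇒ slack
i=3: geometric 4.2720 vs commanded 4.2720 ⇒ taut

1, 2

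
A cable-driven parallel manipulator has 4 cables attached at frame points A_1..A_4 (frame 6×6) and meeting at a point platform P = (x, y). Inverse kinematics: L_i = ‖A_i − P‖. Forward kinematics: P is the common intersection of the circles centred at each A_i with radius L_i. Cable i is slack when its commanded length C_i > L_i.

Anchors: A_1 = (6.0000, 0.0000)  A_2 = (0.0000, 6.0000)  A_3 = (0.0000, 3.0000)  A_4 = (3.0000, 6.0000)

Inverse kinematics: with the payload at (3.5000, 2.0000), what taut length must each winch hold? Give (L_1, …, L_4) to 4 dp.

(3.2016, 5.3151, 3.6401, 4.0311)

L_1: Δ = A_1−P = (2.5000, -2.0000) → ‖Δ‖ = √10.2500 = 3.2016
L_2: Δ = A_2−P = (-3.5000, 4.0000) → ‖Δ‖ = √28.2500 = 5.3151
L_3: Δ = A_3−P = (-3.5000, 1.0000) → ‖Δ‖ = √13.2500 = 3.6401
L_4: Δ = A_4−P = (-0.5000, 4.0000) → ‖Δ‖ = √16.2500 = 4.0311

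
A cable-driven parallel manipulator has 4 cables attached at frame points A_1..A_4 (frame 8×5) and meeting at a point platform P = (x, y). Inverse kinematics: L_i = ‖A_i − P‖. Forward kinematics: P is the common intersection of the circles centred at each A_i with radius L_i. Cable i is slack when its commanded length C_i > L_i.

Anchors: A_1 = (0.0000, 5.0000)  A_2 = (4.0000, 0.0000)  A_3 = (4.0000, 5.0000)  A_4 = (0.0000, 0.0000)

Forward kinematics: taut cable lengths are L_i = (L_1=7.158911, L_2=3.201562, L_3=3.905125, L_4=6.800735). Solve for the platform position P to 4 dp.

(6.5000, 2.0000)

circle eqns → linear via eq_j − eq_1; set q_j = A_j·A_j − L_j²
q_1 = 0.0000+25.0000−51.2500 = -26.2500
-8.0000·x + 10.0000·y = q_1−q_2 = -32.0000
-8.0000·x + 0.0000·y = q_1−q_3 = -52.0000
0.0000·x + 10.0000·y = q_1−q_4 = 20.0000
solve first two rows → x=6.5000, y=2.0000
check cable 4: ‖A_4−P‖² = 46.2500 ≈ L_4² = 46.2500 ✓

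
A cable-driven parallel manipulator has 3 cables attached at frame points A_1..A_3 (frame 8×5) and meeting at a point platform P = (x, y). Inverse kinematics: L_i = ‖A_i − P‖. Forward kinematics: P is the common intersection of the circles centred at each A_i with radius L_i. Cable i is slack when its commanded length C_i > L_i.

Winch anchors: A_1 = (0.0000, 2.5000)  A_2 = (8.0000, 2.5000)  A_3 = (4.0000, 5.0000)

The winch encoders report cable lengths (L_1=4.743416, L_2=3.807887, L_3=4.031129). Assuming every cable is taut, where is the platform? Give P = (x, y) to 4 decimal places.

expand ‖A_i−P‖²=L_i² and subtract eq 1 (q_i ≔ ‖A_i‖²−L_i²)
q_1 = 0.0000+6.2500−22.5000 = -16.2500
eq1−eq2 → [-16.0000  0.0000]·P = -72.0000
eq1−eq3 → [-8.0000  -5.0000]·P = -41.0000
2×2 solve → P = (4.5000, 1.0000)

(4.5000, 1.0000)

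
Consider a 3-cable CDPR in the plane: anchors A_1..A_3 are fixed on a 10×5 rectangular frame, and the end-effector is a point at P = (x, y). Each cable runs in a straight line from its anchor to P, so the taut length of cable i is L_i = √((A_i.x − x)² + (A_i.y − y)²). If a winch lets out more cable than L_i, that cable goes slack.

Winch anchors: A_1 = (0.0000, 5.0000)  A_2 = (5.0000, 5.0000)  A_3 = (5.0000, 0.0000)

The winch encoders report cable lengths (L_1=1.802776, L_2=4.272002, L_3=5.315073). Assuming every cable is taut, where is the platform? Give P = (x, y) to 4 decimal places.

(1.0000, 3.5000)

circle eqns → linear via eq_j − eq_1; set c_j = A_j·A_j − L_j²
c_1 = 0.0000+25.0000−3.2500 = 21.7500
-10.0000·x + 0.0000·y = c_1−c_2 = -10.0000
-10.0000·x + 10.0000·y = c_1−c_3 = 25.0000
solve first two rows → x=1.0000, y=3.5000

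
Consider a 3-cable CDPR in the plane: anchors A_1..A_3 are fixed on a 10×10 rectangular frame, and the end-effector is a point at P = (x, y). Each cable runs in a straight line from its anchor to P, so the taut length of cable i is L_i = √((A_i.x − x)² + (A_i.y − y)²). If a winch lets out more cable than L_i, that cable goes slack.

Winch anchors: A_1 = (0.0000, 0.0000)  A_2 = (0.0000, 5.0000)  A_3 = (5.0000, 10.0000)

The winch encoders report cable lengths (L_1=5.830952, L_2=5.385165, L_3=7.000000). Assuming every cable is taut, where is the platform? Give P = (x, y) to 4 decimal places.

(5.0000, 3.0000)

each cable: (A_i−P)·(A_i−P) = L_i²; let q_i = ‖A_i‖²−L_i²
q_1 = 0.0000+0.0000−34.0000 = -34.0000
row 1: 0.0000x − 10.0000y = -30.0000  (q_2=-4.0000)
row 2: -10.0000x − 20.0000y = -110.0000  (q_3=76.0000)
Cramer on rows 1–2 → x = 5.0000, y = 3.0000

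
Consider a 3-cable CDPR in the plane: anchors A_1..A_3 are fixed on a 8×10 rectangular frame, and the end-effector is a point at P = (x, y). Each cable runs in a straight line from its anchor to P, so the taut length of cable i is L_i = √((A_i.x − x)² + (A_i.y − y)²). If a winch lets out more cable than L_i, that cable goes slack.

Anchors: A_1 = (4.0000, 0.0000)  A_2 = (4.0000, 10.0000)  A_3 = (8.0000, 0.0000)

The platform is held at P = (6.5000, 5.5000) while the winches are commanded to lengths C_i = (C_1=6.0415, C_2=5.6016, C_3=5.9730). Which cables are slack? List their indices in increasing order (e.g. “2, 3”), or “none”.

2, 3

i=1: geometric 6.0415 vs commanded 6.0415 ⇒ taut
i=2: geometric 5.1478 vs commanded 5.6016 ⇒ slack
i=3: geometric 5.7009 vs commanded 5.9730 ⇒ slack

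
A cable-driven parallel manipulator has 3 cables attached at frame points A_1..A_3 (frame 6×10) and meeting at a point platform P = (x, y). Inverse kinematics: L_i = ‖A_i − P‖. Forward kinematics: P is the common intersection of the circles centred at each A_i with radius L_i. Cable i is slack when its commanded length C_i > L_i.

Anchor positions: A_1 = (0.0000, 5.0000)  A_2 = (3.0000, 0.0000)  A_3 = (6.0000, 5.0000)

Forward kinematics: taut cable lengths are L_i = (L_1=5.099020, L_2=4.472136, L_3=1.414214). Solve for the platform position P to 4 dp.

(5.0000, 4.0000)

expand ‖A_i−P‖²=L_i² and subtract eq 1 (q_i ≔ ‖A_i‖²−L_i²)
q_1 = 0.0000+25.0000−26.0000 = -1.0000
eq1−eq2 → [-6.0000  10.0000]·P = 10.0000
eq1−eq3 → [-12.0000  0.0000]·P = -60.0000
2×2 solve → P = (5.0000, 4.0000)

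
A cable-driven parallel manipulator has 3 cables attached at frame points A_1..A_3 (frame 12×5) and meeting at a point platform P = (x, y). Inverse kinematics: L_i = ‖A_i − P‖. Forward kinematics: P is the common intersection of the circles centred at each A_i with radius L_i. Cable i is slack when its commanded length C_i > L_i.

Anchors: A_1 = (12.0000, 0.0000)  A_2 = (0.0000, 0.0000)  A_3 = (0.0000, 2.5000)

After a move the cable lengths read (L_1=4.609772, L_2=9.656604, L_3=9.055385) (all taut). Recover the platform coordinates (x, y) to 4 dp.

circle eqns → linear via eq_j − eq_1; set q_j = A_j·A_j − L_j²
q_1 = 144.0000+0.0000−21.2500 = 122.7500
24.0000·x + 0.0000·y = q_1−q_2 = 216.0000
24.0000·x − 5.0000·y = q_1−q_3 = 198.5000
solve first two rows → x=9.0000, y=3.5000

(9.0000, 3.5000)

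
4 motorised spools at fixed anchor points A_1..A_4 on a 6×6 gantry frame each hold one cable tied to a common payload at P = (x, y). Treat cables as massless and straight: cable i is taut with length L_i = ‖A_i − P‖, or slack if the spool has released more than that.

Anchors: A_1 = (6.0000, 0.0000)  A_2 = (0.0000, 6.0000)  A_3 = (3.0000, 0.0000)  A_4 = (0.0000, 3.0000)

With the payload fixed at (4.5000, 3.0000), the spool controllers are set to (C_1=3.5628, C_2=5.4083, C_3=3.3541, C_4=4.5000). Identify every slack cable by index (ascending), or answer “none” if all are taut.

1

cable 1: √((1.5000)²+(-3.0000)²)=3.3541, C_1=3.5628: slack
cable 2: √((-4.5000)²+(3.0000)²)=5.4083, C_2=5.4083: taut
cable 3: √((-1.5000)²+(-3.0000)²)=3.3541, C_3=3.3541: taut
cable 4: √((-4.5000)²+(0.0000)²)=4.5000, C_4=4.5000: taut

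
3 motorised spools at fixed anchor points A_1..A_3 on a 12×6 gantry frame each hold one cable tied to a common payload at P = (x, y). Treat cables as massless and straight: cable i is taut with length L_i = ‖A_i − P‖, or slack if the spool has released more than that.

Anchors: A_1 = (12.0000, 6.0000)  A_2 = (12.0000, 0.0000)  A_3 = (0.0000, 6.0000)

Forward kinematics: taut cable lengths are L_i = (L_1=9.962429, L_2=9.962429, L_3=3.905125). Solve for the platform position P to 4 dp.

each cable: (A_i−P)·(A_i−P) = L_i²; let q_i = ‖A_i‖²−L_i²
q_1 = 144.0000+36.0000−99.2500 = 80.7500
row 1: 0.0000x + 12.0000y = 36.0000  (q_2=44.7500)
row 2: 24.0000x + 0.0000y = 60.0000  (q_3=20.7500)
Cramer on rows 1–2 → x = 2.5000, y = 3.0000

(2.5000, 3.0000)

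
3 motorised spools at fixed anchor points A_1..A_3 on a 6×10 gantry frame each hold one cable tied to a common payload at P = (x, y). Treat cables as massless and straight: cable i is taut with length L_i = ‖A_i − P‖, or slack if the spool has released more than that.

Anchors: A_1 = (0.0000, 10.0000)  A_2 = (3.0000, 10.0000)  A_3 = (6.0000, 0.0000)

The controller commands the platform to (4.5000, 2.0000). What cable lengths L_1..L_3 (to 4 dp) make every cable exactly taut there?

(9.1788, 8.1394, 2.5000)

L_1 = √((0.0000−4.5000)² + (10.0000−2.0000)²) = 9.1788
L_2 = √((3.0000−4.5000)² + (10.0000−2.0000)²) = 8.1394
L_3 = √((6.0000−4.5000)² + (0.0000−2.0000)²) = 2.5000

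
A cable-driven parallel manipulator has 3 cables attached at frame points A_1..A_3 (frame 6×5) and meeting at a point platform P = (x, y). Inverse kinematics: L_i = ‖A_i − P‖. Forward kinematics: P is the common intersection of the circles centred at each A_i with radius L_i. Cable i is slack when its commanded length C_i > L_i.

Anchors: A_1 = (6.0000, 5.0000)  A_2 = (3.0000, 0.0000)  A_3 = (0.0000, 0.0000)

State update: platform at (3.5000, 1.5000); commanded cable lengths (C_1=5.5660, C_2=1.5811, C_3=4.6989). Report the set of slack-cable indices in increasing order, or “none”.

cable 1: √((2.5000)²+(3.5000)²)=4.3012, C_1=5.5660: slack
cable 2: √((-0.5000)²+(-1.5000)²)=1.5811, C_2=1.5811: taut
cable 3: √((-3.5000)²+(-1.5000)²)=3.8079, C_3=4.6989: slack

1, 3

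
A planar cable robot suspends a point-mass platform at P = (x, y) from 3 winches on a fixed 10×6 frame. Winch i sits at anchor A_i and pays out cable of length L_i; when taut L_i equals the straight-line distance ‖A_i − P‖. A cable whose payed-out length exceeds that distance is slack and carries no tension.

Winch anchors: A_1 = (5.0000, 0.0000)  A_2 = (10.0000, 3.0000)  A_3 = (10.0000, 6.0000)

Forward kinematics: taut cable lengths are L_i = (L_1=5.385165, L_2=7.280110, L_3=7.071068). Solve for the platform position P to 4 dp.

(3.0000, 5.0000)

each cable: (A_i−P)·(A_i−P) = L_i²; let c_i = ‖A_i‖²−L_i²
c_1 = 25.0000+0.0000−29.0000 = -4.0000
row 1: -10.0000x − 6.0000y = -60.0000  (c_2=56.0000)
row 2: -10.0000x − 12.0000y = -90.0000  (c_3=86.0000)
Cramer on rows 1–2 → x = 3.0000, y = 5.0000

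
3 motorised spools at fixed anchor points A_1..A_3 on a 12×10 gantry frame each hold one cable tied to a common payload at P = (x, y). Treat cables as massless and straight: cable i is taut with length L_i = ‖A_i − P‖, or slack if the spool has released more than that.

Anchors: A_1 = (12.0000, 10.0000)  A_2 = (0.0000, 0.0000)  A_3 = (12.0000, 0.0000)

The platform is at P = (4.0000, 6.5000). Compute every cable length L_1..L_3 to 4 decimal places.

L_1: Δ = A_1−P = (8.0000, 3.5000) → ‖Δ‖ = √76.2500 = 8.7321
L_2: Δ = A_2−P = (-4.0000, -6.5000) → ‖Δ‖ = √58.2500 = 7.6322
L_3: Δ = A_3−P = (8.0000, -6.5000) → ‖Δ‖ = √106.2500 = 10.3078

(8.7321, 7.6322, 10.3078)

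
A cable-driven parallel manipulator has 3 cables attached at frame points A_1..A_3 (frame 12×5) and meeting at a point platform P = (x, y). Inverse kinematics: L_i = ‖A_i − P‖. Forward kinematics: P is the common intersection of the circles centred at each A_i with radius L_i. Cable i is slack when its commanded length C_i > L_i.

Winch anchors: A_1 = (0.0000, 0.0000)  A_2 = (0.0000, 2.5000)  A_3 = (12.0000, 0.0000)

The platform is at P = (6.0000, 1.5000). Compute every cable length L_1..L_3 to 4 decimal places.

(6.1847, 6.0828, 6.1847)

L_1 = √((0.0000−6.0000)² + (0.0000−1.5000)²) = 6.1847
L_2 = √((0.0000−6.0000)² + (2.5000−1.5000)²) = 6.0828
L_3 = √((12.0000−6.0000)² + (0.0000−1.5000)²) = 6.1847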